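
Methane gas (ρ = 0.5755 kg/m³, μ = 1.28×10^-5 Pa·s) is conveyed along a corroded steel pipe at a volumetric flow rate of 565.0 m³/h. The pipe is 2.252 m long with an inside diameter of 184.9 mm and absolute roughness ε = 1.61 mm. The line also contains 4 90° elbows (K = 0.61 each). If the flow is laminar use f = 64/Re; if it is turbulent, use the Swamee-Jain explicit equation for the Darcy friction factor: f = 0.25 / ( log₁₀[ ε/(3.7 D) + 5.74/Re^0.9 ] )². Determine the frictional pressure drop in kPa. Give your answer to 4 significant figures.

ΔP ≈ 0.02852 kPa

Q = 565.0 m³/h = 565.0/3600 = 0.1569 m³/s.
Cross-sectional area A = πD²/4 = π(0.1849)²/4 = 0.02685 m²; mean velocity V = Q/A = 0.1569/0.02685 = 5.845 m/s.
Reynolds number Re = ρVD/μ = 0.5755 · 5.845 · 0.1849 / 1.28e-05 = 4.859e+04.
Re > 4000 → turbulent. Relative roughness ε/D = 0.00161/0.1849 = 0.00871. Swamee-Jain: f = 0.25/(log₁₀[0.00871/3.7 + 5.74/4.859e+04^0.9])² = 0.25/(log₁₀[0.00235 + 0.000348])² = 0.25/(-2.568)² = 0.0379.
Total minor-loss coefficient ΣK = 4·0.61 = 2.44.
ΔP = [f·L/D + ΣK]·(ρV²/2) = [0.0379·2.252/0.1849 + 2.44]·(0.5755·5.845²/2) = [0.4615 + 2.44]·9.831 = 28.52 Pa.
ΔP = 28.52 Pa = 0.02852 kPa.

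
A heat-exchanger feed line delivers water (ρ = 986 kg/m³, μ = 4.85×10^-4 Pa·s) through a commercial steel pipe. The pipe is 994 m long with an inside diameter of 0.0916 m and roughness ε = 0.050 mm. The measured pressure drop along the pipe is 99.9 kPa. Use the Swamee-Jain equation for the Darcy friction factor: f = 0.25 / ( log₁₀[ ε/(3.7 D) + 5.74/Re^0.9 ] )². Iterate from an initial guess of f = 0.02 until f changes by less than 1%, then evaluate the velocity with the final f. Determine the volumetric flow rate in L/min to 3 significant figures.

Q ≈ 389 L/min

Rearranging Darcy-Weisbach: V = √(2·ΔP·D/(f·L·ρ)). With ε/D = 5e-05/0.0916 = 0.000546, iterate starting from f = 0.02:
  f = 0.02 → V = √(2·9.99e+04·0.0916/(0.02·994·986)) = 0.9663 m/s; Re = ρVD/μ = 1.799e+05; f → 0.01935
  f = 0.01935 → V = 0.9823 m/s; Re = 1.829e+05; f → 0.01932
Converged (Δf/f < 1%). With the final f = 0.01932: V = √(2·9.99e+04·0.0916/(0.01932·994·986)) = 0.9831 m/s.
Q = V·A = 0.9831·(π/4·0.0916²) = 0.006478 m³/s = 389 L/min.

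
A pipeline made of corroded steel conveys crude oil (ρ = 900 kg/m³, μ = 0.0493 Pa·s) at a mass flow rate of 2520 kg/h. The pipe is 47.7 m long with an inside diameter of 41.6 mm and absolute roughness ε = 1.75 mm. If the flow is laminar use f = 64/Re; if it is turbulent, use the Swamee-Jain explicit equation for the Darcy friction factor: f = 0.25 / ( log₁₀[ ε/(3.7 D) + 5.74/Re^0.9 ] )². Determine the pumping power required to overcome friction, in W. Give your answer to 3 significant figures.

P ≈ 19.4 W

ṁ = 2520 kg/h = 2520/3600 = 0.7 kg/s.
A = πD²/4 = π(0.0416)²/4 = 0.001359 m²; mean velocity V = ṁ/(ρA) = 0.7/(900 · 0.001359) = 0.5722 m/s.
Reynolds number Re = ρVD/μ = 900 · 0.5722 · 0.0416 / 0.0493 = 434.6.
Re < 2300 → laminar flow, so f = 64/Re = 64/434.6 = 0.1473 (the turbulent correlation is not needed).
Darcy-Weisbach: ΔP = f(L/D)(ρV²/2) = 0.1473·(47.7/0.0416)·(900·0.5722²/2) = 0.1473·1147·147.4 = 2.488e+04 Pa.
Q = ṁ/ρ = 0.7/900 = 0.0007778 m³/s.
Pumping power P = QΔP = 0.0007778·2.488e+04 = 19.35 W = 19.4 W.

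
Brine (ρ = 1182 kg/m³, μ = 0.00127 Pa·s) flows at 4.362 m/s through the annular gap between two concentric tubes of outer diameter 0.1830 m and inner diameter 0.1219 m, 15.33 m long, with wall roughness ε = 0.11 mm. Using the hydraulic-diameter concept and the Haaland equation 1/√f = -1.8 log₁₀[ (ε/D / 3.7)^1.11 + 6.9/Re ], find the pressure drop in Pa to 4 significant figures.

ΔP ≈ 66330 Pa

Hydraulic diameter D_h = 4A/P = D_o - D_i = 0.183 - 0.1219 = 0.0611 m.
Re = ρVD_h/μ = 1182·4.362·0.0611/0.00127 = 2.481e+05.
ε/D_h = 0.00011/0.0611 = 0.0018; Haaland gives 1/√f = -1.8 log₁₀[0.00021+2.78e-05] = 6.522, so f = 0.02351.
ΔP = f(L/D_h)(ρV²/2) = 0.02351·15.33/0.0611·1.124e+04 = 6.633e+04 Pa.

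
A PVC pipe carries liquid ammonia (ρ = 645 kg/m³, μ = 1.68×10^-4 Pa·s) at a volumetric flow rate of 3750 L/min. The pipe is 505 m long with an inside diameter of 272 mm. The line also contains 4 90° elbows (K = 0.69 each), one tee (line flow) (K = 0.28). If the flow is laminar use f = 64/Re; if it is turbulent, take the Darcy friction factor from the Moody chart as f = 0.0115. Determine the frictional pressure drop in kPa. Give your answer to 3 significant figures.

Q = 3750 L/min = 3750/60000 = 0.0625 m³/s.
Cross-sectional area A = πD²/4 = π(0.272)²/4 = 0.05811 m²; mean velocity V = Q/A = 0.0625/0.05811 = 1.076 m/s.
Reynolds number Re = ρVD/μ = 645 · 1.076 · 0.272 / 0.000168 = 1.123e+06.
Re > 4000 → turbulent; use the Moody-chart value f = 0.0115.
Total minor-loss coefficient ΣK = 4·0.69 + 1·0.28 = 3.04.
ΔP = [f·L/D + ΣK]·(ρV²/2) = [0.0115·505/0.272 + 3.04]·(645·1.076²/2) = [21.35 + 3.04]·373.1 = 9101 Pa.
ΔP = 9101 Pa = 9.10 kPa.

ΔP ≈ 9.10 kPa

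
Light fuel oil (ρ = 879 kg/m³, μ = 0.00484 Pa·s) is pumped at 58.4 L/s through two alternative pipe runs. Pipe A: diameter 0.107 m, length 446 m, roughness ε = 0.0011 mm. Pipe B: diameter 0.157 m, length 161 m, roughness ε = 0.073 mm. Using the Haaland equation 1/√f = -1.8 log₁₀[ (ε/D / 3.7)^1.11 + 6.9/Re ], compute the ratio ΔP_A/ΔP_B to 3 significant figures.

ΔP_A/ΔP_B ≈ 15.8

Pipe A: V = Q/A = 0.0584/0.008992 = 6.495 m/s; Re = 1.262e+05; ε/D = 1.03e-05; Haaland → f = 0.01703; ΔP_A = f(L/D)(ρV²/2) = 1.316e+06 Pa.
Pipe B: V = Q/A = 0.0584/0.01936 = 3.017 m/s; Re = 8.601e+04; ε/D = 0.000465; Haaland → f = 0.02033; ΔP_B = f(L/D)(ρV²/2) = 8.339e+04 Pa.
ΔP_A/ΔP_B = 1.316e+06/8.339e+04 = 15.8.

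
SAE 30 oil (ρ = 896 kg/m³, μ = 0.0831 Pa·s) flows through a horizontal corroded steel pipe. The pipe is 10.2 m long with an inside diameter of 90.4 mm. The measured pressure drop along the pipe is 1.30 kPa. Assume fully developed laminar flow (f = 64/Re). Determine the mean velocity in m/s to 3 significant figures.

For laminar flow, f = 64/Re with Re = ρVD/μ, so Darcy-Weisbach reduces to ΔP = 32μLV/D². Solving for V: V = ΔP·D²/(32μL) = 1300·(0.0904)²/(32·0.0831·10.2) = 0.3917 m/s.
Check: Re = ρVD/μ = 896·0.3917·0.0904/0.0831 = 381.8 < 2300, so the laminar assumption holds.

V ≈ 0.392 m/s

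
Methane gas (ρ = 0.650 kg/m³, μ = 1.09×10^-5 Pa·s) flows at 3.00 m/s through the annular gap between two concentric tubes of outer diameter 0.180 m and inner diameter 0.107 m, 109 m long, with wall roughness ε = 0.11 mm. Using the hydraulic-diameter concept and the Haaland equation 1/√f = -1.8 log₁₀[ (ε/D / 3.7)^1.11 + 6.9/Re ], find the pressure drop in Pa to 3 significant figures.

ΔP ≈ 135 Pa

Hydraulic diameter D_h = 4A/P = D_o - D_i = 0.18 - 0.107 = 0.073 m.
Re = ρVD_h/μ = 0.65·3·0.073/1.09e-05 = 1.306e+04.
ε/D_h = 0.00011/0.073 = 0.00151; Haaland gives 1/√f = -1.8 log₁₀[0.000173+0.000528] = 5.678, so f = 0.03102.
ΔP = f(L/D_h)(ρV²/2) = 0.03102·109/0.073·2.925 = 135.5 Pa.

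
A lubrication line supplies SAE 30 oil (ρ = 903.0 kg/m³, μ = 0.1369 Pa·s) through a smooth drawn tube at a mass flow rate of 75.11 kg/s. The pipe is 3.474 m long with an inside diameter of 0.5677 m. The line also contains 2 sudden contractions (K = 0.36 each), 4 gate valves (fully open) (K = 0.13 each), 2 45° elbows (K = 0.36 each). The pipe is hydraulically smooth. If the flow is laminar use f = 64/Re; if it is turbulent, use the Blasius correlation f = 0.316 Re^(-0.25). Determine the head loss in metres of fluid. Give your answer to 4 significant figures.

A = πD²/4 = π(0.5677)²/4 = 0.2531 m²; mean velocity V = ṁ/(ρA) = 75.11/(903 · 0.2531) = 0.3286 m/s.
Reynolds number Re = ρVD/μ = 903 · 0.3286 · 0.5677 / 0.137 = 1231.
Re < 2300 → laminar flow, so f = 64/Re = 64/1231 = 0.05201 (the turbulent correlation is not needed).
Total minor-loss coefficient ΣK = 2·0.36 + 4·0.13 + 2·0.36 = 1.96.
ΔP = [f·L/D + ΣK]·(ρV²/2) = [0.05201·3.474/0.5677 + 1.96]·(903·0.3286²/2) = [0.3183 + 1.96]·48.76 = 111.1 Pa.
Head loss h_f = ΔP/(ρg) = 111.1/(903·9.81) = 0.01254 m.

h_f ≈ 0.01254 m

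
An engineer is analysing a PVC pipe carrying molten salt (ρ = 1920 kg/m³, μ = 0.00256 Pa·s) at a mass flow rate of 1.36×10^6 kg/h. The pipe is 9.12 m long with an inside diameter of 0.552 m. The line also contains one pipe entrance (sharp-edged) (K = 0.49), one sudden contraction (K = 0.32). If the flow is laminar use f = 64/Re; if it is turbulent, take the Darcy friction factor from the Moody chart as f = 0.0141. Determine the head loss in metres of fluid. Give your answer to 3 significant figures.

h_f ≈ 0.0359 m

ṁ = 1.36×10^6 kg/h = 1.36×10^6/3600 = 377.8 kg/s.
A = πD²/4 = π(0.552)²/4 = 0.2393 m²; mean velocity V = ṁ/(ρA) = 377.8/(1920 · 0.2393) = 0.8222 m/s.
Reynolds number Re = ρVD/μ = 1920 · 0.8222 · 0.552 / 0.00256 = 3.404e+05.
Re > 4000 → turbulent; use the Moody-chart value f = 0.0141.
Total minor-loss coefficient ΣK = 1·0.49 + 1·0.32 = 0.81.
ΔP = [f·L/D + ΣK]·(ρV²/2) = [0.0141·9.12/0.552 + 0.81]·(1920·0.8222²/2) = [0.233 + 0.81]·648.9 = 676.8 Pa.
Head loss h_f = ΔP/(ρg) = 676.8/(1920·9.81) = 0.0359 m.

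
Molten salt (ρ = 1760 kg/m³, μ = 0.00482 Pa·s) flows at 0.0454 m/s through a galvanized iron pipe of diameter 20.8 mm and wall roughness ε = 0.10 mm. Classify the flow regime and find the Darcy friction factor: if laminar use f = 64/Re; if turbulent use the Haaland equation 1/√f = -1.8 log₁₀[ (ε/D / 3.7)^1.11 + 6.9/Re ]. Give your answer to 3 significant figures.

f ≈ 0.186

Re = ρVD/μ = 1760·0.0454·0.0208/0.00482 = 344.8.
Re < 2300 → laminar, so f = 64/Re = 0.1856 (roughness is irrelevant in laminar flow).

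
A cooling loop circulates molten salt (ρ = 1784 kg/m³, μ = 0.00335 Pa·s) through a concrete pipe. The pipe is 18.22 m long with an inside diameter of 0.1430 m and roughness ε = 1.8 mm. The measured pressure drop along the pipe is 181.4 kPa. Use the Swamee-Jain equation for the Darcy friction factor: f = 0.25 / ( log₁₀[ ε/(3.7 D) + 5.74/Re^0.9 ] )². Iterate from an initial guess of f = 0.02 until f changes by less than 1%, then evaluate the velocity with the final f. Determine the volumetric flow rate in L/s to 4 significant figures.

Q ≈ 99.93 L/s

Rearranging Darcy-Weisbach: V = √(2·ΔP·D/(f·L·ρ)). With ε/D = 0.0018/0.143 = 0.0126, iterate starting from f = 0.02:
  f = 0.02 → V = √(2·1.814e+05·0.143/(0.02·18.22·1784)) = 8.933 m/s; Re = ρVD/μ = 6.803e+05; f → 0.04117
  f = 0.04117 → V = 6.226 m/s; Re = 4.741e+05; f → 0.04122
Converged (Δf/f < 1%). With the final f = 0.04122: V = √(2·1.814e+05·0.143/(0.04122·18.22·1784)) = 6.222 m/s.
Q = V·A = 6.222·(π/4·0.143²) = 0.09993 m³/s = 99.93 L/s.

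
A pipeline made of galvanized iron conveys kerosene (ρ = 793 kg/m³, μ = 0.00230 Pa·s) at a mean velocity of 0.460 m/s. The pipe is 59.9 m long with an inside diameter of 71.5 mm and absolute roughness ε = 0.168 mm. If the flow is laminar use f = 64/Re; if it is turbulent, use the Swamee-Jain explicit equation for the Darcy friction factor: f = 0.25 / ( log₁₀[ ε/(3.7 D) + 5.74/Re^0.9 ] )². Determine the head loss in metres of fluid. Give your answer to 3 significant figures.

h_f ≈ 0.306 m

Reynolds number Re = ρVD/μ = 793 · 0.46 · 0.0715 / 0.0023 = 1.134e+04.
Re > 4000 → turbulent. Relative roughness ε/D = 0.000168/0.0715 = 0.00235. Swamee-Jain: f = 0.25/(log₁₀[0.00235/3.7 + 5.74/1.134e+04^0.9])² = 0.25/(log₁₀[0.000635 + 0.00129])² = 0.25/(-2.716)² = 0.03389.
Darcy-Weisbach: ΔP = f(L/D)(ρV²/2) = 0.03389·(59.9/0.0715)·(793·0.46²/2) = 0.03389·837.8·83.9 = 2382 Pa.
Head loss h_f = ΔP/(ρg) = 2382/(793·9.81) = 0.306 m.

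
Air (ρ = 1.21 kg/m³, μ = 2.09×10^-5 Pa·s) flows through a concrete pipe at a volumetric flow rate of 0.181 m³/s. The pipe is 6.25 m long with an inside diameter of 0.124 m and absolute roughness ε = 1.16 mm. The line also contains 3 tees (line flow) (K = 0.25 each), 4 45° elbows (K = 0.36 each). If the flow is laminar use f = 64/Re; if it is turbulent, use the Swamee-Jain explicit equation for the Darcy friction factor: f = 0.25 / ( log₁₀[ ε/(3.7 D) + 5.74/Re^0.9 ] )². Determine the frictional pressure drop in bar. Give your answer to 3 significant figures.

Cross-sectional area A = πD²/4 = π(0.124)²/4 = 0.01208 m²; mean velocity V = Q/A = 0.181/0.01208 = 14.99 m/s.
Reynolds number Re = ρVD/μ = 1.21 · 14.99 · 0.124 / 2.09e-05 = 1.076e+05.
Re > 4000 → turbulent. Relative roughness ε/D = 0.00116/0.124 = 0.00935. Swamee-Jain: f = 0.25/(log₁₀[0.00935/3.7 + 5.74/1.076e+05^0.9])² = 0.25/(log₁₀[0.00253 + 0.00017])² = 0.25/(-2.569)² = 0.03788.
Total minor-loss coefficient ΣK = 3·0.25 + 4·0.36 = 2.19.
ΔP = [f·L/D + ΣK]·(ρV²/2) = [0.03788·6.25/0.124 + 2.19]·(1.21·14.99²/2) = [1.909 + 2.19]·135.9 = 557.1 Pa.
ΔP = 557.1 Pa = 0.00557 bar.

ΔP ≈ 0.00557 bar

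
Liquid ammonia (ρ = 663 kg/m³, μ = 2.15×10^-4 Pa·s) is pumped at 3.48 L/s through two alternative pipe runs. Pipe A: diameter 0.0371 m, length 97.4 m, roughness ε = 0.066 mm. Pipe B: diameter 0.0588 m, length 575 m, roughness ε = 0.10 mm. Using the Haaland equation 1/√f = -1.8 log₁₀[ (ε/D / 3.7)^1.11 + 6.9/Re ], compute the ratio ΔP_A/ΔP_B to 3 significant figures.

ΔP_A/ΔP_B ≈ 1.69

Pipe A: V = Q/A = 0.00348/0.001081 = 3.219 m/s; Re = 3.683e+05; ε/D = 0.00178; Haaland → f = 0.02322; ΔP_A = f(L/D)(ρV²/2) = 2.095e+05 Pa.
Pipe B: V = Q/A = 0.00348/0.002715 = 1.282 m/s; Re = 2.324e+05; ε/D = 0.0017; Haaland → f = 0.02325; ΔP_B = f(L/D)(ρV²/2) = 1.238e+05 Pa.
ΔP_A/ΔP_B = 2.095e+05/1.238e+05 = 1.69.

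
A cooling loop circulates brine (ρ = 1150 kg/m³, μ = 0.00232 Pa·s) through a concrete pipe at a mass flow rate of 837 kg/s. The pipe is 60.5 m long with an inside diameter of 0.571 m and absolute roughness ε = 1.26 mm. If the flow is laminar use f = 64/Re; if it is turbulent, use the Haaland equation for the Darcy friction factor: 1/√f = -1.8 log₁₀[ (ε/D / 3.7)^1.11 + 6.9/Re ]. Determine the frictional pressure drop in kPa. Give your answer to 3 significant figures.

ΔP ≈ 12.0 kPa

A = πD²/4 = π(0.571)²/4 = 0.2561 m²; mean velocity V = ṁ/(ρA) = 837/(1150 · 0.2561) = 2.842 m/s.
Reynolds number Re = ρVD/μ = 1150 · 2.842 · 0.571 / 0.00232 = 8.045e+05.
Re > 4000 → turbulent. Relative roughness ε/D = 0.00126/0.571 = 0.00221. Haaland: 1/√f = -1.8 log₁₀[(0.00221/3.7)^1.11 + 6.9/8.045e+05] = -1.8 log₁₀[0.000264 + 8.58e-06] = 6.417, so f = 0.02428.
Darcy-Weisbach: ΔP = f(L/D)(ρV²/2) = 0.02428·(60.5/0.571)·(1150·2.842²/2) = 0.02428·106·4645 = 1.195e+04 Pa.
ΔP = 1.195e+04 Pa = 12.0 kPa.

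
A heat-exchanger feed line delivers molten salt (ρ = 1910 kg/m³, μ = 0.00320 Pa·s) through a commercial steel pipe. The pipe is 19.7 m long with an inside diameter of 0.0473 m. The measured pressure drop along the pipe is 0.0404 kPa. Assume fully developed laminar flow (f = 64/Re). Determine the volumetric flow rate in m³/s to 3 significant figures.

For laminar flow, f = 64/Re with Re = ρVD/μ, so Darcy-Weisbach reduces to ΔP = 32μLV/D². Solving for V: V = ΔP·D²/(32μL) = 40.4·(0.0473)²/(32·0.0032·19.7) = 0.04481 m/s.
Check: Re = ρVD/μ = 1910·0.04481·0.0473/0.0032 = 1265 < 2300, so the laminar assumption holds.
Q = V·A = 0.04481·(π/4·0.0473²) = 7.873e-05 m³/s = 7.87×10^-5 m³/s.

Q ≈ 7.87×10^-5 m³/s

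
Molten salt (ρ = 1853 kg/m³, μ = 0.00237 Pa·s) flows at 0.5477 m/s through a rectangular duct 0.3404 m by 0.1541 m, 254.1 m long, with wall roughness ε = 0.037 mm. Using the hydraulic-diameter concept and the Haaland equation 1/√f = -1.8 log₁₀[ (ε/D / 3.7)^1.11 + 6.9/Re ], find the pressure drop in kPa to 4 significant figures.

ΔP ≈ 6.302 kPa

Hydraulic diameter D_h = 4A/P = 4·(0.3404·0.1541)/(2·(0.3404+0.1541)) = 0.2098/0.989 = 0.2122 m.
Re = ρVD_h/μ = 1853·0.5477·0.2122/0.00237 = 9.085e+04.
ε/D_h = 3.7e-05/0.2122 = 0.000174; Haaland gives 1/√f = -1.8 log₁₀[1.58e-05+7.59e-05] = 7.268, so f = 0.01893.
ΔP = f(L/D_h)(ρV²/2) = 0.01893·254.1/0.2122·277.9 = 6302 Pa.
ΔP = 6.302 kPa.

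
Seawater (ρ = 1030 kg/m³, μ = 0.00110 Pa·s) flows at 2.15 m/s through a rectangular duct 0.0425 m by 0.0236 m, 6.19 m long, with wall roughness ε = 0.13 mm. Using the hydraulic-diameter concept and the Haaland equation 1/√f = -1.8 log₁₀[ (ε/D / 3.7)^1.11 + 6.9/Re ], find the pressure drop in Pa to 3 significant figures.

ΔP ≈ 14800 Pa

Hydraulic diameter D_h = 4A/P = 4·(0.0425·0.0236)/(2·(0.0425+0.0236)) = 0.004012/0.1322 = 0.03035 m.
Re = ρVD_h/μ = 1030·2.15·0.03035/0.0011 = 6.11e+04.
ε/D_h = 0.00013/0.03035 = 0.00428; Haaland gives 1/√f = -1.8 log₁₀[0.00055+0.000113] = 5.721, so f = 0.03055.
ΔP = f(L/D_h)(ρV²/2) = 0.03055·6.19/0.03035·2381 = 1.484e+04 Pa.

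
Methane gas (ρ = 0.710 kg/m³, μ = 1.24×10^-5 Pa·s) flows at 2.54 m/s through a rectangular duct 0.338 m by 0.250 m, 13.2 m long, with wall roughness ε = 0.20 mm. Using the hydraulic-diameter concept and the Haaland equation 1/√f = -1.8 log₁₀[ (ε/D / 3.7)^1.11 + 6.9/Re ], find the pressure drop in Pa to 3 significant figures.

ΔP ≈ 2.47 Pa

Hydraulic diameter D_h = 4A/P = 4·(0.338·0.25)/(2·(0.338+0.25)) = 0.338/1.176 = 0.2874 m.
Re = ρVD_h/μ = 0.71·2.54·0.2874/1.24e-05 = 4.18e+04.
ε/D_h = 0.0002/0.2874 = 0.000696; Haaland gives 1/√f = -1.8 log₁₀[7.32e-05+0.000165] = 6.521, so f = 0.02351.
ΔP = f(L/D_h)(ρV²/2) = 0.02351·13.2/0.2874·2.29 = 2.473 Pa.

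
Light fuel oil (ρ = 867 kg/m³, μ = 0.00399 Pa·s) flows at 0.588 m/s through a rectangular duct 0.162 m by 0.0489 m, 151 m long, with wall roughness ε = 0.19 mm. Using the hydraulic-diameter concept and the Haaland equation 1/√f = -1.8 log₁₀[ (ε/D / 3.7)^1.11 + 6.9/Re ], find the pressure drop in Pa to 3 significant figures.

Hydraulic diameter D_h = 4A/P = 4·(0.162·0.0489)/(2·(0.162+0.0489)) = 0.03169/0.4218 = 0.07512 m.
Re = ρVD_h/μ = 867·0.588·0.07512/0.00399 = 9598.
ε/D_h = 0.00019/0.07512 = 0.00253; Haaland gives 1/√f = -1.8 log₁₀[0.000307+0.000719] = 5.38, so f = 0.03454.
ΔP = f(L/D_h)(ρV²/2) = 0.03454·151/0.07512·149.9 = 1.041e+04 Pa.

ΔP ≈ 10400 Pa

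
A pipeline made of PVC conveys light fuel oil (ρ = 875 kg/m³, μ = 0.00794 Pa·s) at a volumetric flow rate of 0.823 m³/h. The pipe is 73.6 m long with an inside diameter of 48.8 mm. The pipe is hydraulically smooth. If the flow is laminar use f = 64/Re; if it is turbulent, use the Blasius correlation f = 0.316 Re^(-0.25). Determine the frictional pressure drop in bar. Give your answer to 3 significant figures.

ΔP ≈ 0.00960 bar

Q = 0.823 m³/h = 0.823/3600 = 0.0002286 m³/s.
Cross-sectional area A = πD²/4 = π(0.0488)²/4 = 0.00187 m²; mean velocity V = Q/A = 0.0002286/0.00187 = 0.1222 m/s.
Reynolds number Re = ρVD/μ = 875 · 0.1222 · 0.0488 / 0.00794 = 657.3.
Re < 2300 → laminar flow, so f = 64/Re = 64/657.3 = 0.09737 (the turbulent correlation is not needed).
Darcy-Weisbach: ΔP = f(L/D)(ρV²/2) = 0.09737·(73.6/0.0488)·(875·0.1222²/2) = 0.09737·1508·6.536 = 959.8 Pa.
ΔP = 959.8 Pa = 0.00960 bar.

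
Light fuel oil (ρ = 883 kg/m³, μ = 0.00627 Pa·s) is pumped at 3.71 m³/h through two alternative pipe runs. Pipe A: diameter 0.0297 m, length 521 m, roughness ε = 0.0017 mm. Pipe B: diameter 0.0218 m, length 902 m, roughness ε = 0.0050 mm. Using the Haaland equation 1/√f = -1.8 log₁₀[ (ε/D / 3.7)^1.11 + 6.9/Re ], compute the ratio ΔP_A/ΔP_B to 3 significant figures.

ΔP_A/ΔP_B ≈ 0.134

Pipe A: V = Q/A = 0.001031/0.0006928 = 1.488 m/s; Re = 6222; ε/D = 5.72e-05; Haaland → f = 0.03539; ΔP_A = f(L/D)(ρV²/2) = 6.064e+05 Pa.
Pipe B: V = Q/A = 0.001031/0.0003733 = 2.761 m/s; Re = 8477; ε/D = 0.000229; Haaland → f = 0.03257; ΔP_B = f(L/D)(ρV²/2) = 4.536e+06 Pa.
ΔP_A/ΔP_B = 6.064e+05/4.536e+06 = 0.134.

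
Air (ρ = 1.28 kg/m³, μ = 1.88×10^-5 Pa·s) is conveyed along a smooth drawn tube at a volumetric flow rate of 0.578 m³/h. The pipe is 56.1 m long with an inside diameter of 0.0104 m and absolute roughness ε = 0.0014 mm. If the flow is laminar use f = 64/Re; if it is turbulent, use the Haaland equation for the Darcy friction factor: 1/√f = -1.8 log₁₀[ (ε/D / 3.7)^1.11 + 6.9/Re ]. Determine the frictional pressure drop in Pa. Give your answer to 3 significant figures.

ΔP ≈ 590 Pa

Q = 0.578 m³/h = 0.578/3600 = 0.0001606 m³/s.
Cross-sectional area A = πD²/4 = π(0.0104)²/4 = 8.495e-05 m²; mean velocity V = Q/A = 0.0001606/8.495e-05 = 1.89 m/s.
Reynolds number Re = ρVD/μ = 1.28 · 1.89 · 0.0104 / 1.88e-05 = 1338.
Re < 2300 → laminar flow, so f = 64/Re = 64/1338 = 0.04782 (the turbulent correlation is not needed).
Darcy-Weisbach: ΔP = f(L/D)(ρV²/2) = 0.04782·(56.1/0.0104)·(1.28·1.89²/2) = 0.04782·5394·2.286 = 589.8 Pa.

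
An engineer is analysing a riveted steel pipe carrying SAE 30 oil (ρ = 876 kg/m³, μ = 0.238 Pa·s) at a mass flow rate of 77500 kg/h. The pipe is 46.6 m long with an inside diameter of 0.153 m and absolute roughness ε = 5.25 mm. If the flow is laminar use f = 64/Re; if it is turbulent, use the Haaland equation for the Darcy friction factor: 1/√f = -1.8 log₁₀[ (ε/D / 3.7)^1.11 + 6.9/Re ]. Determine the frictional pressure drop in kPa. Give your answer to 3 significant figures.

ṁ = 77500 kg/h = 77500/3600 = 21.53 kg/s.
A = πD²/4 = π(0.153)²/4 = 0.01839 m²; mean velocity V = ṁ/(ρA) = 21.53/(876 · 0.01839) = 1.337 m/s.
Reynolds number Re = ρVD/μ = 876 · 1.337 · 0.153 / 0.238 = 752.7.
Re < 2300 → laminar flow, so f = 64/Re = 64/752.7 = 0.08502 (the turbulent correlation is not needed).
Darcy-Weisbach: ΔP = f(L/D)(ρV²/2) = 0.08502·(46.6/0.153)·(876·1.337²/2) = 0.08502·304.6·782.6 = 2.027e+04 Pa.
ΔP = 2.027e+04 Pa = 20.3 kPa.

ΔP ≈ 20.3 kPa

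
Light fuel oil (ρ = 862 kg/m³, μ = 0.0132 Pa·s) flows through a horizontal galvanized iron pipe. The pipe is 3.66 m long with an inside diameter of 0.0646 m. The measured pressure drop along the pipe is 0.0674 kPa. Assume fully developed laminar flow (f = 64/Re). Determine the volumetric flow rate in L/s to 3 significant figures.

For laminar flow, f = 64/Re with Re = ρVD/μ, so Darcy-Weisbach reduces to ΔP = 32μLV/D². Solving for V: V = ΔP·D²/(32μL) = 67.4·(0.0646)²/(32·0.0132·3.66) = 0.1819 m/s.
Check: Re = ρVD/μ = 862·0.1819·0.0646/0.0132 = 767.5 < 2300, so the laminar assumption holds.
Q = V·A = 0.1819·(π/4·0.0646²) = 0.0005963 m³/s = 0.596 L/s.

Q ≈ 0.596 L/s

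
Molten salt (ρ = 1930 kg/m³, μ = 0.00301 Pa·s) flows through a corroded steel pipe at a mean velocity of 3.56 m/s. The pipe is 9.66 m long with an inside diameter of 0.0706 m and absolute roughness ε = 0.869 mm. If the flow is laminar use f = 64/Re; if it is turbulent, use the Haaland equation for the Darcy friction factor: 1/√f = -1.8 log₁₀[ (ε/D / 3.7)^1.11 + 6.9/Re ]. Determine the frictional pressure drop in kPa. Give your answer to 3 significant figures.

ΔP ≈ 68.8 kPa

Reynolds number Re = ρVD/μ = 1930 · 3.56 · 0.0706 / 0.00301 = 1.612e+05.
Re > 4000 → turbulent. Relative roughness ε/D = 0.000869/0.0706 = 0.0123. Haaland: 1/√f = -1.8 log₁₀[(0.0123/3.7)^1.11 + 6.9/1.612e+05] = -1.8 log₁₀[0.00178 + 4.28e-05] = 4.932, so f = 0.0411.
Darcy-Weisbach: ΔP = f(L/D)(ρV²/2) = 0.0411·(9.66/0.0706)·(1930·3.56²/2) = 0.0411·136.8·1.223e+04 = 6.878e+04 Pa.
ΔP = 6.878e+04 Pa = 68.8 kPa.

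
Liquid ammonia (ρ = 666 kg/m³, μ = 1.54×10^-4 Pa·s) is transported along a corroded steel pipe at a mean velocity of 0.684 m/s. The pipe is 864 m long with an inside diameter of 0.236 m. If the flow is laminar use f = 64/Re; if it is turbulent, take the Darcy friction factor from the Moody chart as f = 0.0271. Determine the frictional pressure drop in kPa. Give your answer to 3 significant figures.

ΔP ≈ 15.5 kPa

Reynolds number Re = ρVD/μ = 666 · 0.684 · 0.236 / 0.000154 = 6.981e+05.
Re > 4000 → turbulent; use the Moody-chart value f = 0.0271.
Darcy-Weisbach: ΔP = f(L/D)(ρV²/2) = 0.0271·(864/0.236)·(666·0.684²/2) = 0.0271·3661·155.8 = 1.546e+04 Pa.
ΔP = 1.546e+04 Pa = 15.5 kPa.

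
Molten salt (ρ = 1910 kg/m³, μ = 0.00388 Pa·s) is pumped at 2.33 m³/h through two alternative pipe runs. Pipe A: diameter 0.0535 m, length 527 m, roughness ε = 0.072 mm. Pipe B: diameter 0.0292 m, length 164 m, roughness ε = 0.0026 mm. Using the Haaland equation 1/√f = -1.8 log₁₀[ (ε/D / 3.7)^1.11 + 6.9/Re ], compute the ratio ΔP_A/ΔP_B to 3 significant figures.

ΔP_A/ΔP_B ≈ 0.191

Pipe A: V = Q/A = 0.0006472/0.002248 = 0.2879 m/s; Re = 7582; ε/D = 0.00135; Haaland → f = 0.0349; ΔP_A = f(L/D)(ρV²/2) = 2.721e+04 Pa.
Pipe B: V = Q/A = 0.0006472/0.0006697 = 0.9665 m/s; Re = 1.389e+04; ε/D = 8.9e-05; Haaland → f = 0.02839; ΔP_B = f(L/D)(ρV²/2) = 1.422e+05 Pa.
ΔP_A/ΔP_B = 2.721e+04/1.422e+05 = 0.191.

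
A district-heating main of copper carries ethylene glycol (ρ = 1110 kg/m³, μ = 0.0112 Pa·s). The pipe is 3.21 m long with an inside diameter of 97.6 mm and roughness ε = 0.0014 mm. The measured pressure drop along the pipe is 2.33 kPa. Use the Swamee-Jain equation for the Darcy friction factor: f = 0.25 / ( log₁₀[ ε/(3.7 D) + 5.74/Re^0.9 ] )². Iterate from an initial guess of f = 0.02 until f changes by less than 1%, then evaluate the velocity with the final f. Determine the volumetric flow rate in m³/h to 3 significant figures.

Q ≈ 60.5 m³/h

Rearranging Darcy-Weisbach: V = √(2·ΔP·D/(f·L·ρ)). With ε/D = 1.4e-06/0.0976 = 1.43e-05, iterate starting from f = 0.02:
  f = 0.02 → V = √(2·2330·0.0976/(0.02·3.21·1110)) = 2.526 m/s; Re = ρVD/μ = 2.444e+04; f → 0.0246
  f = 0.0246 → V = 2.278 m/s; Re = 2.203e+04; f → 0.02524
  f = 0.02524 → V = 2.249 m/s; Re = 2.175e+04; f → 0.02532
Converged (Δf/f < 1%). With the final f = 0.02532: V = √(2·2330·0.0976/(0.02532·3.21·1110)) = 2.246 m/s.
Q = V·A = 2.246·(π/4·0.0976²) = 0.0168 m³/s = 60.5 m³/h.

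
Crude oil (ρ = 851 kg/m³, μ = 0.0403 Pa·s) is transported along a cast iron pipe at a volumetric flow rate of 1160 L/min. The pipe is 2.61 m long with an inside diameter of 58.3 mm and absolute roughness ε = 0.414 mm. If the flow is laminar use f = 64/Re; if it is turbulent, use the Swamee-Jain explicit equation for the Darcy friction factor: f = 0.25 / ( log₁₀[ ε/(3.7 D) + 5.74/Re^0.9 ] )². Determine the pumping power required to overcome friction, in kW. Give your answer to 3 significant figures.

P ≈ 0.802 kW

Q = 1160 L/min = 1160/60000 = 0.01933 m³/s.
Cross-sectional area A = πD²/4 = π(0.0583)²/4 = 0.002669 m²; mean velocity V = Q/A = 0.01933/0.002669 = 7.242 m/s.
Reynolds number Re = ρVD/μ = 851 · 7.242 · 0.0583 / 0.0403 = 8916.
Re > 4000 → turbulent. Relative roughness ε/D = 0.000414/0.0583 = 0.0071. Swamee-Jain: f = 0.25/(log₁₀[0.0071/3.7 + 5.74/8916^0.9])² = 0.25/(log₁₀[0.00192 + 0.0016])² = 0.25/(-2.454)² = 0.04152.
Darcy-Weisbach: ΔP = f(L/D)(ρV²/2) = 0.04152·(2.61/0.0583)·(851·7.242²/2) = 0.04152·44.77·2.232e+04 = 4.149e+04 Pa.
Pumping power P = QΔP = 0.01933·4.149e+04 = 802.1 W = 0.802 kW.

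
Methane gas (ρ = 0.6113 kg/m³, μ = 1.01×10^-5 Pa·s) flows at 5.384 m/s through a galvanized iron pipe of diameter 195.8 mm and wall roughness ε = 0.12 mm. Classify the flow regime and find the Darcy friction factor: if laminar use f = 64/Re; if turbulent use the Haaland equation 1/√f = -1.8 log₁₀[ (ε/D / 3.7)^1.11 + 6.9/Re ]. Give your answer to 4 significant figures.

f ≈ 0.02177

Re = ρVD/μ = 0.6113·5.384·0.1958/1.01e-05 = 6.38e+04.
Re > 4000 → turbulent. ε/D = 0.00012/0.1958 = 0.000613; Haaland: 1/√f = -1.8 log₁₀[6.36e-05 + 0.000108] = 6.777, so f = 0.02177.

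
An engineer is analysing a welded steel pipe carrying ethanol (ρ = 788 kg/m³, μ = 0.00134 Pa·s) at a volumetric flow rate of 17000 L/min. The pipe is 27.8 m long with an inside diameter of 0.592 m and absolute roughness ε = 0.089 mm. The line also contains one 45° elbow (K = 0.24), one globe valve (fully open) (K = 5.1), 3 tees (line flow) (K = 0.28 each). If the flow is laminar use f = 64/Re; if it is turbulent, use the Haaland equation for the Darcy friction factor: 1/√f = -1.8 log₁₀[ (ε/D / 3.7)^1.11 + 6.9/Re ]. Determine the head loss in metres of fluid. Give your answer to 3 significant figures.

h_f ≈ 0.373 m

Q = 17000 L/min = 17000/60000 = 0.2833 m³/s.
Cross-sectional area A = πD²/4 = π(0.592)²/4 = 0.2753 m²; mean velocity V = Q/A = 0.2833/0.2753 = 1.029 m/s.
Reynolds number Re = ρVD/μ = 788 · 1.029 · 0.592 / 0.00134 = 3.584e+05.
Re > 4000 → turbulent. Relative roughness ε/D = 8.9e-05/0.592 = 0.00015. Haaland: 1/√f = -1.8 log₁₀[(0.00015/3.7)^1.11 + 6.9/3.584e+05] = -1.8 log₁₀[1.34e-05 + 1.93e-05] = 8.076, so f = 0.01533.
Total minor-loss coefficient ΣK = 1·0.24 + 1·5.1 + 3·0.28 = 6.18.
ΔP = [f·L/D + ΣK]·(ρV²/2) = [0.01533·27.8/0.592 + 6.18]·(788·1.029²/2) = [0.72 + 6.18]·417.5 = 2881 Pa.
Head loss h_f = ΔP/(ρg) = 2881/(788·9.81) = 0.373 m.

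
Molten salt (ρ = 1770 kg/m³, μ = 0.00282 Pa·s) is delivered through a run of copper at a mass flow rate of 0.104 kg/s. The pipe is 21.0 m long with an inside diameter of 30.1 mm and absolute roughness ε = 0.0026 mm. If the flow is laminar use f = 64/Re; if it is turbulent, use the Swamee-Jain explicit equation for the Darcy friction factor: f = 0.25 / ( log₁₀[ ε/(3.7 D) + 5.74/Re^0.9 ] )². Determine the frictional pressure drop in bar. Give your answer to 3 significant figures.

A = πD²/4 = π(0.0301)²/4 = 0.0007116 m²; mean velocity V = ṁ/(ρA) = 0.104/(1770 · 0.0007116) = 0.08257 m/s.
Reynolds number Re = ρVD/μ = 1770 · 0.08257 · 0.0301 / 0.00282 = 1560.
Re < 2300 → laminar flow, so f = 64/Re = 64/1560 = 0.04103 (the turbulent correlation is not needed).
Darcy-Weisbach: ΔP = f(L/D)(ρV²/2) = 0.04103·(21/0.0301)·(1770·0.08257²/2) = 0.04103·697.7·6.034 = 172.7 Pa.
ΔP = 172.7 Pa = 0.00173 bar.

ΔP ≈ 0.00173 bar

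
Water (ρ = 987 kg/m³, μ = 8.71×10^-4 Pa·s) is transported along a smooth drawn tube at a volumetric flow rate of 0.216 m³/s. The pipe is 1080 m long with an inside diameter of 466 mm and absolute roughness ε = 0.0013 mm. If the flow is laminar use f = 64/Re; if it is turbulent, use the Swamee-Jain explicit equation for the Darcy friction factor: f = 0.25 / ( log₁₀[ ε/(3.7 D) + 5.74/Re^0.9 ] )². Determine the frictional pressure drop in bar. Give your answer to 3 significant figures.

Cross-sectional area A = πD²/4 = π(0.466)²/4 = 0.1706 m²; mean velocity V = Q/A = 0.216/0.1706 = 1.266 m/s.
Reynolds number Re = ρVD/μ = 987 · 1.266 · 0.466 / 0.000871 = 6.688e+05.
Re > 4000 → turbulent. Relative roughness ε/D = 1.3e-06/0.466 = 2.79e-06. Swamee-Jain: f = 0.25/(log₁₀[2.79e-06/3.7 + 5.74/6.688e+05^0.9])² = 0.25/(log₁₀[7.54e-07 + 3.28e-05])² = 0.25/(-4.474)² = 0.01249.
Darcy-Weisbach: ΔP = f(L/D)(ρV²/2) = 0.01249·(1080/0.466)·(987·1.266²/2) = 0.01249·2318·791.5 = 2.291e+04 Pa.
ΔP = 2.291e+04 Pa = 0.229 bar.

ΔP ≈ 0.229 bar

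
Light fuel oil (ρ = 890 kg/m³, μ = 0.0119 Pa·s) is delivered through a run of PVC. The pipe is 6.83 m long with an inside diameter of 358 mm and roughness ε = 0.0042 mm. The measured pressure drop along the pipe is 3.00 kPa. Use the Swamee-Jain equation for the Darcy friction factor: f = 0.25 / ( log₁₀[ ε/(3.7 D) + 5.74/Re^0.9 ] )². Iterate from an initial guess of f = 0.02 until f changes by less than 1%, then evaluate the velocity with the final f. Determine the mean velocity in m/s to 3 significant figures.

Rearranging Darcy-Weisbach: V = √(2·ΔP·D/(f·L·ρ)). With ε/D = 4.2e-06/0.358 = 1.17e-05, iterate starting from f = 0.02:
  f = 0.02 → V = √(2·3000·0.358/(0.02·6.83·890)) = 4.203 m/s; Re = ρVD/μ = 1.125e+05; f → 0.01751
  f = 0.01751 → V = 4.493 m/s; Re = 1.203e+05; f → 0.01727
  f = 0.01727 → V = 4.523 m/s; Re = 1.211e+05; f → 0.01725
Converged (Δf/f < 1%). With the final f = 0.01725: V = √(2·3000·0.358/(0.01725·6.83·890)) = 4.526 m/s.

V ≈ 4.53 m/s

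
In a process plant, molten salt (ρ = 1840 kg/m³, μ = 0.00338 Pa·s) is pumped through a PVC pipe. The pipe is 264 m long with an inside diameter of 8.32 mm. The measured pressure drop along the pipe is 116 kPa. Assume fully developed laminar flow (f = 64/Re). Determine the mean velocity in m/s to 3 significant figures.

For laminar flow, f = 64/Re with Re = ρVD/μ, so Darcy-Weisbach reduces to ΔP = 32μLV/D². Solving for V: V = ΔP·D²/(32μL) = 1.16e+05·(0.00832)²/(32·0.00338·264) = 0.2812 m/s.
Check: Re = ρVD/μ = 1840·0.2812·0.00832/0.00338 = 1274 < 2300, so the laminar assumption holds.

V ≈ 0.281 m/s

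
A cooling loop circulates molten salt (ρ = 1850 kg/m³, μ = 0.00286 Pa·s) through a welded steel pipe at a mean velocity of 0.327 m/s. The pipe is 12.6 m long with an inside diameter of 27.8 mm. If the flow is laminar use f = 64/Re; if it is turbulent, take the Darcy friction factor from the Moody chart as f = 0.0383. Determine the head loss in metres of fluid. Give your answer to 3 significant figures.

h_f ≈ 0.0946 m

Reynolds number Re = ρVD/μ = 1850 · 0.327 · 0.0278 / 0.00286 = 5880.
Re > 4000 → turbulent; use the Moody-chart value f = 0.0383.
Darcy-Weisbach: ΔP = f(L/D)(ρV²/2) = 0.0383·(12.6/0.0278)·(1850·0.327²/2) = 0.0383·453.2·98.91 = 1717 Pa.
Head loss h_f = ΔP/(ρg) = 1717/(1850·9.81) = 0.0946 m.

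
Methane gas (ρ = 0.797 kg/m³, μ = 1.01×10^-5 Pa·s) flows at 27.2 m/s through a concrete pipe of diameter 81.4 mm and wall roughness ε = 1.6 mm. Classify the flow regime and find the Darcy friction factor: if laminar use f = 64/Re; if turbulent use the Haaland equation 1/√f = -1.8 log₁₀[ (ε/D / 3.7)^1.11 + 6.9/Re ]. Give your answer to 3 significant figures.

Re = ρVD/μ = 0.797·27.2·0.0814/1.01e-05 = 1.747e+05.
Re > 4000 → turbulent. ε/D = 0.0016/0.0814 = 0.0197; Haaland: 1/√f = -1.8 log₁₀[0.00299 + 3.95e-05] = 4.535, so f = 0.04863.

f ≈ 0.0486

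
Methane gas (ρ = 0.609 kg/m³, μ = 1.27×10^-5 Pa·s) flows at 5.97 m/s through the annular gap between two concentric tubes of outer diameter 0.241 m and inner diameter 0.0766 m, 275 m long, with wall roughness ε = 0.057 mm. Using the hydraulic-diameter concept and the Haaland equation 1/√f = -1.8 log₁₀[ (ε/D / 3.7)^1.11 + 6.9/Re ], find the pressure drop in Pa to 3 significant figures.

Hydraulic diameter D_h = 4A/P = D_o - D_i = 0.241 - 0.0766 = 0.1644 m.
Re = ρVD_h/μ = 0.609·5.97·0.1644/1.27e-05 = 4.706e+04.
ε/D_h = 5.7e-05/0.1644 = 0.000347; Haaland gives 1/√f = -1.8 log₁₀[3.38e-05+0.000147] = 6.739, so f = 0.02202.
ΔP = f(L/D_h)(ρV²/2) = 0.02202·275/0.1644·10.85 = 399.8 Pa.

ΔP ≈ 400 Pa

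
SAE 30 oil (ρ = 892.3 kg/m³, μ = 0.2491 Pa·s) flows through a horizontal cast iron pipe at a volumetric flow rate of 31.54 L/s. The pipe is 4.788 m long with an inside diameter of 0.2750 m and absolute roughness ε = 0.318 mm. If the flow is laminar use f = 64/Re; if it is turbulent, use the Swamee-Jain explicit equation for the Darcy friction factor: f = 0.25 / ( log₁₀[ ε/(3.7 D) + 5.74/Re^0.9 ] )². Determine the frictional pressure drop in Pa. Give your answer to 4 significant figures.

Q = 31.54 L/s = 31.54/1000 = 0.03154 m³/s.
Cross-sectional area A = πD²/4 = π(0.275)²/4 = 0.0594 m²; mean velocity V = Q/A = 0.03154/0.0594 = 0.531 m/s.
Reynolds number Re = ρVD/μ = 892.3 · 0.531 · 0.275 / 0.249 = 523.1.
Re < 2300 → laminar flow, so f = 64/Re = 64/523.1 = 0.1223 (the turbulent correlation is not needed).
Darcy-Weisbach: ΔP = f(L/D)(ρV²/2) = 0.1223·(4.788/0.275)·(892.3·0.531²/2) = 0.1223·17.41·125.8 = 268 Pa.

ΔP ≈ 268.0 Pa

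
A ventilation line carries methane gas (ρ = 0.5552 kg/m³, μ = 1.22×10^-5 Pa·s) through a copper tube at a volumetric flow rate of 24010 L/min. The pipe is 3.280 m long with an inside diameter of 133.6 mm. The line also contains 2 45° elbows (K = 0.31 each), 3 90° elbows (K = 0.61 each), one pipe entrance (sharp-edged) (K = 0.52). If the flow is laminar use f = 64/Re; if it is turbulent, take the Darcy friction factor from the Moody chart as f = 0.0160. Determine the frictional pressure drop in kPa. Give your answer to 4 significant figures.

ΔP ≈ 0.7607 kPa

Q = 24010 L/min = 24010/60000 = 0.4002 m³/s.
Cross-sectional area A = πD²/4 = π(0.1336)²/4 = 0.01402 m²; mean velocity V = Q/A = 0.4002/0.01402 = 28.55 m/s.
Reynolds number Re = ρVD/μ = 0.5552 · 28.55 · 0.1336 / 1.22e-05 = 1.736e+05.
Re > 4000 → turbulent; use the Moody-chart value f = 0.0160.
Total minor-loss coefficient ΣK = 2·0.31 + 3·0.61 + 1·0.52 = 2.97.
ΔP = [f·L/D + ΣK]·(ρV²/2) = [0.016·3.28/0.1336 + 2.97]·(0.5552·28.55²/2) = [0.3928 + 2.97]·226.2 = 760.7 Pa.
ΔP = 760.7 Pa = 0.7607 kPa.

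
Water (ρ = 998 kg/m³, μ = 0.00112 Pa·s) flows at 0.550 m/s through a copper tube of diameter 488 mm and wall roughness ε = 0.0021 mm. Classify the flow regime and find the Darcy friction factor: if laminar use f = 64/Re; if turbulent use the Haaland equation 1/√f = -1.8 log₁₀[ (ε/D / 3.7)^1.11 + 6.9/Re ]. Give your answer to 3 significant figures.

Re = ρVD/μ = 998·0.55·0.488/0.00112 = 2.392e+05.
Re > 4000 → turbulent. ε/D = 2.1e-06/0.488 = 4.3e-06; Haaland: 1/√f = -1.8 log₁₀[2.59e-07 + 2.89e-05] = 8.165, so f = 0.015.

f ≈ 0.0150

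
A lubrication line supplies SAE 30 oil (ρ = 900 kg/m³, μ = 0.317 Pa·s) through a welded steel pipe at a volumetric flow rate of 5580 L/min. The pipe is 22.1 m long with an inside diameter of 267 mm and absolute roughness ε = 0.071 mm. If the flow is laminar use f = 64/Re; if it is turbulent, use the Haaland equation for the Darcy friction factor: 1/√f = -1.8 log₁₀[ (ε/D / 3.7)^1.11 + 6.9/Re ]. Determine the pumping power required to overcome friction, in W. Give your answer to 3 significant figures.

P ≈ 486 W

Q = 5580 L/min = 5580/60000 = 0.093 m³/s.
Cross-sectional area A = πD²/4 = π(0.267)²/4 = 0.05599 m²; mean velocity V = Q/A = 0.093/0.05599 = 1.661 m/s.
Reynolds number Re = ρVD/μ = 900 · 1.661 · 0.267 / 0.317 = 1259.
Re < 2300 → laminar flow, so f = 64/Re = 64/1259 = 0.05083 (the turbulent correlation is not needed).
Darcy-Weisbach: ΔP = f(L/D)(ρV²/2) = 0.05083·(22.1/0.267)·(900·1.661²/2) = 0.05083·82.77·1242 = 5223 Pa.
Pumping power P = QΔP = 0.093·5223 = 485.8 W = 486 W.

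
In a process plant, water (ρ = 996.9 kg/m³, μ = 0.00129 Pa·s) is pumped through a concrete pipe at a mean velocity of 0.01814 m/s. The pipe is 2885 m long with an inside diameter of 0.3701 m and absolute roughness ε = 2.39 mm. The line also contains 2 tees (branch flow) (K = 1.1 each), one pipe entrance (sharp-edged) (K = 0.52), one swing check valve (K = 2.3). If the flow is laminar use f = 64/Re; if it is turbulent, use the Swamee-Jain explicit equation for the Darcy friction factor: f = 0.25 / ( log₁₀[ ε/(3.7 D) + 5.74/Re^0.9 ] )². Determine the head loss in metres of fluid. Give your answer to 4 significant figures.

h_f ≈ 0.005944 m

Reynolds number Re = ρVD/μ = 996.9 · 0.01814 · 0.3701 / 0.00129 = 5188.
Re > 4000 → turbulent. Relative roughness ε/D = 0.00239/0.3701 = 0.00646. Swamee-Jain: f = 0.25/(log₁₀[0.00646/3.7 + 5.74/5188^0.9])² = 0.25/(log₁₀[0.00175 + 0.0026])² = 0.25/(-2.362)² = 0.04482.
Total minor-loss coefficient ΣK = 2·1.1 + 1·0.52 + 1·2.3 = 5.02.
ΔP = [f·L/D + ΣK]·(ρV²/2) = [0.04482·2885/0.3701 + 5.02]·(996.9·0.01814²/2) = [349.4 + 5.02]·0.164 = 58.13 Pa.
Head loss h_f = ΔP/(ρg) = 58.13/(996.9·9.81) = 0.005944 m.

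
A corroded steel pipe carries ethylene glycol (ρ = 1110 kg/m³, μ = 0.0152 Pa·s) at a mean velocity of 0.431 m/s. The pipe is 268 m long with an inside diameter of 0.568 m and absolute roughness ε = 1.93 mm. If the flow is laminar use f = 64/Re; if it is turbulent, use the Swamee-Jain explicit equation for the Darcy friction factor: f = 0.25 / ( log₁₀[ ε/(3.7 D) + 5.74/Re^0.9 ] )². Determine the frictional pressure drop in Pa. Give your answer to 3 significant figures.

ΔP ≈ 1610 Pa

Reynolds number Re = ρVD/μ = 1110 · 0.431 · 0.568 / 0.0152 = 1.788e+04.
Re > 4000 → turbulent. Relative roughness ε/D = 0.00193/0.568 = 0.0034. Swamee-Jain: f = 0.25/(log₁₀[0.0034/3.7 + 5.74/1.788e+04^0.9])² = 0.25/(log₁₀[0.000918 + 0.000855])² = 0.25/(-2.751)² = 0.03303.
Darcy-Weisbach: ΔP = f(L/D)(ρV²/2) = 0.03303·(268/0.568)·(1110·0.431²/2) = 0.03303·471.8·103.1 = 1607 Pa.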